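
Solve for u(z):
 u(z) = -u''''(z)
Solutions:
 u(z) = (C1*sin(sqrt(2)*z/2) + C2*cos(sqrt(2)*z/2))*exp(-sqrt(2)*z/2) + (C3*sin(sqrt(2)*z/2) + C4*cos(sqrt(2)*z/2))*exp(sqrt(2)*z/2)


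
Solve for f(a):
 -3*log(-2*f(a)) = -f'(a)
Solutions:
 -Integral(1/(log(-_y) + log(2)), (_y, f(a)))/3 = C1 - a


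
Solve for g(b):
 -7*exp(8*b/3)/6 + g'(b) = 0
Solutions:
 g(b) = C1 + 7*exp(8*b/3)/16


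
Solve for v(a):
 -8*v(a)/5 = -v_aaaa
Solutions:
 v(a) = C1*exp(-10^(3/4)*a/5) + C2*exp(10^(3/4)*a/5) + C3*sin(10^(3/4)*a/5) + C4*cos(10^(3/4)*a/5)


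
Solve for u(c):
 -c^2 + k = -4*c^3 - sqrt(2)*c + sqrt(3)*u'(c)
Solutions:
 u(c) = C1 + sqrt(3)*c^4/3 - sqrt(3)*c^3/9 + sqrt(6)*c^2/6 + sqrt(3)*c*k/3


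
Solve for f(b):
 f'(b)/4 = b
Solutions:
 f(b) = C1 + 2*b^2


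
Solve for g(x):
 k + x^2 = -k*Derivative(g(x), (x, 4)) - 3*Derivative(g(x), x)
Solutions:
 g(x) = C1 + C2*exp(3^(1/3)*x*(-1/k)^(1/3)) + C3*exp(x*(-1/k)^(1/3)*(-3^(1/3) + 3^(5/6)*I)/2) + C4*exp(-x*(-1/k)^(1/3)*(3^(1/3) + 3^(5/6)*I)/2) - k*x/3 - x^3/9


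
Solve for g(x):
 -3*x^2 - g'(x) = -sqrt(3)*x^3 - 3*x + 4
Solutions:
 g(x) = C1 + sqrt(3)*x^4/4 - x^3 + 3*x^2/2 - 4*x


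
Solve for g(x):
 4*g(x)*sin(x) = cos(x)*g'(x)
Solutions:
 g(x) = C1/cos(x)^4


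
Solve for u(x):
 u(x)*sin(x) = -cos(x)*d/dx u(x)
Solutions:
 u(x) = C1*cos(x)


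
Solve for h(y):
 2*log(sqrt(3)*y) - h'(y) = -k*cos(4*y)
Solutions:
 h(y) = C1 + k*sin(4*y)/4 + 2*y*log(y) - 2*y + y*log(3)


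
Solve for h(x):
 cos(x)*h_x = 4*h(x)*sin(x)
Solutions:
 h(x) = C1/cos(x)^4


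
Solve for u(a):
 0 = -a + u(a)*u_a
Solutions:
 u(a) = -sqrt(C1 + a^2)
 u(a) = sqrt(C1 + a^2)


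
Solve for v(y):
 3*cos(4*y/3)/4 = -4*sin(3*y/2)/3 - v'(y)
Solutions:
 v(y) = C1 - 9*sin(4*y/3)/16 + 8*cos(3*y/2)/9


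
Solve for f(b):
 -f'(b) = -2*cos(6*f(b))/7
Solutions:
 -2*b/7 - log(sin(6*f(b)) - 1)/12 + log(sin(6*f(b)) + 1)/12 = C1


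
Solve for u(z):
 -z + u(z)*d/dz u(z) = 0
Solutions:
 u(z) = -sqrt(C1 + z^2)
 u(z) = sqrt(C1 + z^2)


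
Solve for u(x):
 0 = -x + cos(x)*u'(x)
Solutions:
 u(x) = C1 + Integral(x/cos(x), x)


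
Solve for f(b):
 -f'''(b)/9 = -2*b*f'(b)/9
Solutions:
 f(b) = C1 + Integral(C2*airyai(2^(1/3)*b) + C3*airybi(2^(1/3)*b), b)


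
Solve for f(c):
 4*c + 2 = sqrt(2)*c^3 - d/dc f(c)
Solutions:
 f(c) = C1 + sqrt(2)*c^4/4 - 2*c^2 - 2*c


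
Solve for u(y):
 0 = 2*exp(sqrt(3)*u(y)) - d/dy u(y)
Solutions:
 u(y) = sqrt(3)*(2*log(-1/(C1 + 2*y)) - log(3))/6


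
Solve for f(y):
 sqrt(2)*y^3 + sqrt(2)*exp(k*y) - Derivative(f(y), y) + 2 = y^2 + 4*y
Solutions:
 f(y) = C1 + sqrt(2)*y^4/4 - y^3/3 - 2*y^2 + 2*y + sqrt(2)*exp(k*y)/k


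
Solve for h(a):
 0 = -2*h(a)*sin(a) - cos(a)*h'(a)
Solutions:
 h(a) = C1*cos(a)^2


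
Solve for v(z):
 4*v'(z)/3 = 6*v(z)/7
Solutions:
 v(z) = C1*exp(9*z/14)


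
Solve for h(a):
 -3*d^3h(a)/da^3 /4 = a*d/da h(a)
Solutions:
 h(a) = C1 + Integral(C2*airyai(-6^(2/3)*a/3) + C3*airybi(-6^(2/3)*a/3), a)


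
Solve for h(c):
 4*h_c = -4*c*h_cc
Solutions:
 h(c) = C1 + C2*log(c)


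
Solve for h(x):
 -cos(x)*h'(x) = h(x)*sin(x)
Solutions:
 h(x) = C1*cos(x)


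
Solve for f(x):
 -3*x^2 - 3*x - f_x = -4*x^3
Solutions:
 f(x) = C1 + x^4 - x^3 - 3*x^2/2


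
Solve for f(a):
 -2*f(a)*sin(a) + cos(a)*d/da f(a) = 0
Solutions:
 f(a) = C1/cos(a)^2


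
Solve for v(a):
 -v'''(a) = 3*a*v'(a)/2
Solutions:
 v(a) = C1 + Integral(C2*airyai(-2^(2/3)*3^(1/3)*a/2) + C3*airybi(-2^(2/3)*3^(1/3)*a/2), a)


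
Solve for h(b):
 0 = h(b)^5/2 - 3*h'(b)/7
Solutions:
 h(b) = -3^(1/4)*(-1/(C1 + 14*b))^(1/4)
 h(b) = 3^(1/4)*(-1/(C1 + 14*b))^(1/4)
 h(b) = -3^(1/4)*I*(-1/(C1 + 14*b))^(1/4)
 h(b) = 3^(1/4)*I*(-1/(C1 + 14*b))^(1/4)


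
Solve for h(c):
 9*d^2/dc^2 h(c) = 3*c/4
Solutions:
 h(c) = C1 + C2*c + c^3/72


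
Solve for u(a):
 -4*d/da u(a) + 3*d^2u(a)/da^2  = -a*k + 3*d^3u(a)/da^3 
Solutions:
 u(a) = C1 + a^2*k/8 + 3*a*k/16 + (C2*sin(sqrt(39)*a/6) + C3*cos(sqrt(39)*a/6))*exp(a/2)


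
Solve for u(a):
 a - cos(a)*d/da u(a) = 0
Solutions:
 u(a) = C1 + Integral(a/cos(a), a)


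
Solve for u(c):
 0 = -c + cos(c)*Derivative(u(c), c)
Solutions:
 u(c) = C1 + Integral(c/cos(c), c)


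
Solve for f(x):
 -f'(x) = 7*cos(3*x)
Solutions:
 f(x) = C1 - 7*sin(3*x)/3


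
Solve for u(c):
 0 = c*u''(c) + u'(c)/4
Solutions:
 u(c) = C1 + C2*c^(3/4)


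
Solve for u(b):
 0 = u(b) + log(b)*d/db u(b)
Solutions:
 u(b) = C1*exp(-li(b))


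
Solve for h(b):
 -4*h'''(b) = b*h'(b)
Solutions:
 h(b) = C1 + Integral(C2*airyai(-2^(1/3)*b/2) + C3*airybi(-2^(1/3)*b/2), b)


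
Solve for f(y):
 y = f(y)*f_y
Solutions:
 f(y) = -sqrt(C1 + y^2)
 f(y) = sqrt(C1 + y^2)


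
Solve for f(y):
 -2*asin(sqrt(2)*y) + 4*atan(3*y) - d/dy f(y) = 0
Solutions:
 f(y) = C1 - 2*y*asin(sqrt(2)*y) + 4*y*atan(3*y) - sqrt(2)*sqrt(1 - 2*y^2) - 2*log(9*y^2 + 1)/3


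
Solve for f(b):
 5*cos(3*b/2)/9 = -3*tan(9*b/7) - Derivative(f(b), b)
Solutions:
 f(b) = C1 + 7*log(cos(9*b/7))/3 - 10*sin(3*b/2)/27


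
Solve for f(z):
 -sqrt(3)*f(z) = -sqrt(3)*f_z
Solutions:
 f(z) = C1*exp(z)


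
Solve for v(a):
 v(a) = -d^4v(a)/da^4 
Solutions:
 v(a) = (C1*sin(sqrt(2)*a/2) + C2*cos(sqrt(2)*a/2))*exp(-sqrt(2)*a/2) + (C3*sin(sqrt(2)*a/2) + C4*cos(sqrt(2)*a/2))*exp(sqrt(2)*a/2)


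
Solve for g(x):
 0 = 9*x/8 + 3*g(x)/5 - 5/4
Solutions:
 g(x) = 25/12 - 15*x/8


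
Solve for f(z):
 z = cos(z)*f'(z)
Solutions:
 f(z) = C1 + Integral(z/cos(z), z)


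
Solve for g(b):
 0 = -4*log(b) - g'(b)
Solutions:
 g(b) = C1 - 4*b*log(b) + 4*b


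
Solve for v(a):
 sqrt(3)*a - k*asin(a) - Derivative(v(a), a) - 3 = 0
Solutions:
 v(a) = C1 + sqrt(3)*a^2/2 - 3*a - k*(a*asin(a) + sqrt(1 - a^2))


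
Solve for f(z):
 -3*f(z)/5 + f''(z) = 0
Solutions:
 f(z) = C1*exp(-sqrt(15)*z/5) + C2*exp(sqrt(15)*z/5)


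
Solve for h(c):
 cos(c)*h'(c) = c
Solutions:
 h(c) = C1 + Integral(c/cos(c), c)


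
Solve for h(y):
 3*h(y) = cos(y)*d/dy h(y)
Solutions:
 h(y) = C1*(sin(y) + 1)^(3/2)/(sin(y) - 1)^(3/2)


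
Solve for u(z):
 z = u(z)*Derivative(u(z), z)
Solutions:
 u(z) = -sqrt(C1 + z^2)
 u(z) = sqrt(C1 + z^2)


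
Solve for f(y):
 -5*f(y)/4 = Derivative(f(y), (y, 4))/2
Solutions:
 f(y) = (C1*sin(10^(1/4)*y/2) + C2*cos(10^(1/4)*y/2))*exp(-10^(1/4)*y/2) + (C3*sin(10^(1/4)*y/2) + C4*cos(10^(1/4)*y/2))*exp(10^(1/4)*y/2)


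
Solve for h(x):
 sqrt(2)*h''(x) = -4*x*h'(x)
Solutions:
 h(x) = C1 + C2*erf(2^(1/4)*x)


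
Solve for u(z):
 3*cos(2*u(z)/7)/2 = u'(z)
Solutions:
 -3*z/2 - 7*log(sin(2*u(z)/7) - 1)/4 + 7*log(sin(2*u(z)/7) + 1)/4 = C1


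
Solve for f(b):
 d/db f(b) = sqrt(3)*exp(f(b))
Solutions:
 f(b) = log(-1/(C1 + sqrt(3)*b))


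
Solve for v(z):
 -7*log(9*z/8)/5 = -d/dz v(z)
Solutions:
 v(z) = C1 + 7*z*log(z)/5 - 21*z*log(2)/5 - 7*z/5 + 14*z*log(3)/5


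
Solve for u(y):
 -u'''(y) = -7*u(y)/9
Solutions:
 u(y) = C3*exp(21^(1/3)*y/3) + (C1*sin(3^(5/6)*7^(1/3)*y/6) + C2*cos(3^(5/6)*7^(1/3)*y/6))*exp(-21^(1/3)*y/6)


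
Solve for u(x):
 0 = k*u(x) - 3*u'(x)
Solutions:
 u(x) = C1*exp(k*x/3)


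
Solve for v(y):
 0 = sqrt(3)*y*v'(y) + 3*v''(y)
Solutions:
 v(y) = C1 + C2*erf(sqrt(2)*3^(3/4)*y/6)


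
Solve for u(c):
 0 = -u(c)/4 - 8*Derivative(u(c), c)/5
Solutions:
 u(c) = C1*exp(-5*c/32)


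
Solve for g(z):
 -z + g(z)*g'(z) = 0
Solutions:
 g(z) = -sqrt(C1 + z^2)
 g(z) = sqrt(C1 + z^2)


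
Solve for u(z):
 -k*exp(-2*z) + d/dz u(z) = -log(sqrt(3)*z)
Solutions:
 u(z) = C1 - k*exp(-2*z)/2 - z*log(z) + z*(1 - log(3)/2)


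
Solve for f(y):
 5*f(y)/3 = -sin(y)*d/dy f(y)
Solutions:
 f(y) = C1*(cos(y) + 1)^(5/6)/(cos(y) - 1)^(5/6)


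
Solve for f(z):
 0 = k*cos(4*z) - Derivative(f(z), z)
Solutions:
 f(z) = C1 + k*sin(4*z)/4


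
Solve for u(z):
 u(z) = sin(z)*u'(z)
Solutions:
 u(z) = C1*sqrt(cos(z) - 1)/sqrt(cos(z) + 1)


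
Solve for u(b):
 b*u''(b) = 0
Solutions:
 u(b) = C1 + C2*b


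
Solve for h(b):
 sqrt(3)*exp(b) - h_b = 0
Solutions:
 h(b) = C1 + sqrt(3)*exp(b)


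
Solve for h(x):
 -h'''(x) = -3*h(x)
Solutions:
 h(x) = C3*exp(3^(1/3)*x) + (C1*sin(3^(5/6)*x/2) + C2*cos(3^(5/6)*x/2))*exp(-3^(1/3)*x/2)


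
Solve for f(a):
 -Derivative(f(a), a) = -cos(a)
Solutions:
 f(a) = C1 + sin(a)


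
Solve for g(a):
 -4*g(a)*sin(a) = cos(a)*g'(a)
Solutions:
 g(a) = C1*cos(a)^4


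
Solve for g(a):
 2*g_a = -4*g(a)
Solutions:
 g(a) = C1*exp(-2*a)


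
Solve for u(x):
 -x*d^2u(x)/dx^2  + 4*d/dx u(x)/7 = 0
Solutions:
 u(x) = C1 + C2*x^(11/7)


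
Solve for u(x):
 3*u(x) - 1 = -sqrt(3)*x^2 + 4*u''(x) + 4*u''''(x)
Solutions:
 u(x) = C1*exp(-sqrt(2)*x/2) + C2*exp(sqrt(2)*x/2) + C3*sin(sqrt(6)*x/2) + C4*cos(sqrt(6)*x/2) - sqrt(3)*x^2/3 - 8*sqrt(3)/9 + 1/3


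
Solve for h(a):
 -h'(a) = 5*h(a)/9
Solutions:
 h(a) = C1*exp(-5*a/9)


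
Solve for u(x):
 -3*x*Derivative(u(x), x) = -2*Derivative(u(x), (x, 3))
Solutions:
 u(x) = C1 + Integral(C2*airyai(2^(2/3)*3^(1/3)*x/2) + C3*airybi(2^(2/3)*3^(1/3)*x/2), x)


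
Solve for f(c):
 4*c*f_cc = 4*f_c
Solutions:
 f(c) = C1 + C2*c^2


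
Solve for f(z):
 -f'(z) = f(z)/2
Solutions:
 f(z) = C1*exp(-z/2)


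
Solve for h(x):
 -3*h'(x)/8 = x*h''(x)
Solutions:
 h(x) = C1 + C2*x^(5/8)


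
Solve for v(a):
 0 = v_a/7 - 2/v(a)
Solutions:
 v(a) = -sqrt(C1 + 28*a)
 v(a) = sqrt(C1 + 28*a)


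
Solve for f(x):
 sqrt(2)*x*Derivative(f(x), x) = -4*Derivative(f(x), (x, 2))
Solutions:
 f(x) = C1 + C2*erf(2^(3/4)*x/4)


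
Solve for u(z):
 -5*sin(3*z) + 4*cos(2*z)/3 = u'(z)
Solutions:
 u(z) = C1 + 2*sin(2*z)/3 + 5*cos(3*z)/3


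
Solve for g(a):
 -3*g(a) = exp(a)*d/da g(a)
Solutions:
 g(a) = C1*exp(3*exp(-a))


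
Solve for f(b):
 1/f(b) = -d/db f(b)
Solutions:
 f(b) = -sqrt(C1 - 2*b)
 f(b) = sqrt(C1 - 2*b)


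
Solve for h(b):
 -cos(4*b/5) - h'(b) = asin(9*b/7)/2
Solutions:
 h(b) = C1 - b*asin(9*b/7)/2 - sqrt(49 - 81*b^2)/18 - 5*sin(4*b/5)/4


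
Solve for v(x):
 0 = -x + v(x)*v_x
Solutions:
 v(x) = -sqrt(C1 + x^2)
 v(x) = sqrt(C1 + x^2)


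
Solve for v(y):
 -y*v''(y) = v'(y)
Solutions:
 v(y) = C1 + C2*log(y)


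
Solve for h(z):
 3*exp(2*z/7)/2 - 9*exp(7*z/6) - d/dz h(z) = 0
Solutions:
 h(z) = C1 + 21*exp(2*z/7)/4 - 54*exp(7*z/6)/7


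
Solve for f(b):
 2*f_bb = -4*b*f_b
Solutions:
 f(b) = C1 + C2*erf(b)


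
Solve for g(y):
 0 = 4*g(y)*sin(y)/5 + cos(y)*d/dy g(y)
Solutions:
 g(y) = C1*cos(y)^(4/5)


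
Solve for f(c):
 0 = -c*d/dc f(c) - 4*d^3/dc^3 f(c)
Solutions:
 f(c) = C1 + Integral(C2*airyai(-2^(1/3)*c/2) + C3*airybi(-2^(1/3)*c/2), c)


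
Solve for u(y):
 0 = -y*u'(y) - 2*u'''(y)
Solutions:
 u(y) = C1 + Integral(C2*airyai(-2^(2/3)*y/2) + C3*airybi(-2^(2/3)*y/2), y)


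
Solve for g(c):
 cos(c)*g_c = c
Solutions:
 g(c) = C1 + Integral(c/cos(c), c)


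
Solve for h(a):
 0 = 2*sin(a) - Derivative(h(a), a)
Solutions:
 h(a) = C1 - 2*cos(a)


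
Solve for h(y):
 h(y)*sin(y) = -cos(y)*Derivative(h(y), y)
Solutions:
 h(y) = C1*cos(y)


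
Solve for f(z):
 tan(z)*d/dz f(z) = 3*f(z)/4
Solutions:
 f(z) = C1*sin(z)^(3/4)


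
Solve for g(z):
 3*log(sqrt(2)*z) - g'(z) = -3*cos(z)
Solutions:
 g(z) = C1 + 3*z*log(z) - 3*z + 3*z*log(2)/2 + 3*sin(z)


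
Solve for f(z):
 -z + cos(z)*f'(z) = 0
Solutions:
 f(z) = C1 + Integral(z/cos(z), z)


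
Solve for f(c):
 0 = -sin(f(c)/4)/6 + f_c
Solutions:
 -c/6 + 2*log(cos(f(c)/4) - 1) - 2*log(cos(f(c)/4) + 1) = C1


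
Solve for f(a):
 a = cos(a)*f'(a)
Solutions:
 f(a) = C1 + Integral(a/cos(a), a)


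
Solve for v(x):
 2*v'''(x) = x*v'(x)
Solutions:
 v(x) = C1 + Integral(C2*airyai(2^(2/3)*x/2) + C3*airybi(2^(2/3)*x/2), x)


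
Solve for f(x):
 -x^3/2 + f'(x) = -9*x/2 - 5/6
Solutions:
 f(x) = C1 + x^4/8 - 9*x^2/4 - 5*x/6


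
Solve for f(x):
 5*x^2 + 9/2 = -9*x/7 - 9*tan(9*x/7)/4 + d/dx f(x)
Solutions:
 f(x) = C1 + 5*x^3/3 + 9*x^2/14 + 9*x/2 - 7*log(cos(9*x/7))/4


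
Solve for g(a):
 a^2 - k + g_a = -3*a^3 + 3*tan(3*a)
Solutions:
 g(a) = C1 - 3*a^4/4 - a^3/3 + a*k - log(cos(3*a))


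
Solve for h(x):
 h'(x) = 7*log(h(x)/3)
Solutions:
 Integral(1/(-log(_y) + log(3)), (_y, h(x)))/7 = C1 - x


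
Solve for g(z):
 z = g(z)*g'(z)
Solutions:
 g(z) = -sqrt(C1 + z^2)
 g(z) = sqrt(C1 + z^2)


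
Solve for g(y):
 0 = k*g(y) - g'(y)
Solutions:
 g(y) = C1*exp(k*y)


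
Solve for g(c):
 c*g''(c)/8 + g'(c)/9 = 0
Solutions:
 g(c) = C1 + C2*c^(1/9)


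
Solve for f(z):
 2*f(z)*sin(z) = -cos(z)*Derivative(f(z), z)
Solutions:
 f(z) = C1*cos(z)^2


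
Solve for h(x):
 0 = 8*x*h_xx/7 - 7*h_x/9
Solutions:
 h(x) = C1 + C2*x^(121/72)


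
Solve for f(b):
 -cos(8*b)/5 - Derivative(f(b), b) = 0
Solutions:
 f(b) = C1 - sin(8*b)/40


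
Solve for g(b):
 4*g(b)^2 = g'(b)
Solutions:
 g(b) = -1/(C1 + 4*b)


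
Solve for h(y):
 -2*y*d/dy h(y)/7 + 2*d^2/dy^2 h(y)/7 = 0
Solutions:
 h(y) = C1 + C2*erfi(sqrt(2)*y/2)


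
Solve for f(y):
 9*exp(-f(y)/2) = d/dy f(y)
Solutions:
 f(y) = 2*log(C1 + 9*y/2)


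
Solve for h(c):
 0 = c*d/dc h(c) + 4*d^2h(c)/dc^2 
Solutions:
 h(c) = C1 + C2*erf(sqrt(2)*c/4)


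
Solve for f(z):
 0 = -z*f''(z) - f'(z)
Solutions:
 f(z) = C1 + C2*log(z)


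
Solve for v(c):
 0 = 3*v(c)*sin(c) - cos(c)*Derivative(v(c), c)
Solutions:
 v(c) = C1/cos(c)^3


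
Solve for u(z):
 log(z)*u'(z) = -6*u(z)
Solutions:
 u(z) = C1*exp(-6*li(z))


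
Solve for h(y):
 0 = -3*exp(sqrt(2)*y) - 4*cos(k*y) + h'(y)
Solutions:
 h(y) = C1 + 3*sqrt(2)*exp(sqrt(2)*y)/2 + 4*sin(k*y)/k


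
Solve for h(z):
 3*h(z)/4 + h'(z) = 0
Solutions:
 h(z) = C1*exp(-3*z/4)


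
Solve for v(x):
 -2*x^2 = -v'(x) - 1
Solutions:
 v(x) = C1 + 2*x^3/3 - x


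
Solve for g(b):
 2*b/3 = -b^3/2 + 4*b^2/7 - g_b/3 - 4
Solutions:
 g(b) = C1 - 3*b^4/8 + 4*b^3/7 - b^2 - 12*b


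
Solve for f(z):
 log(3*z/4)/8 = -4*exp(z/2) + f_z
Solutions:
 f(z) = C1 + z*log(z)/8 + z*(-2*log(2) - 1 + log(3))/8 + 8*exp(z/2)


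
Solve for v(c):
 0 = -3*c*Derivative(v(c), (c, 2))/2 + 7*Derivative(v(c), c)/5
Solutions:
 v(c) = C1 + C2*c^(29/15)


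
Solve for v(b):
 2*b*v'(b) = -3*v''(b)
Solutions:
 v(b) = C1 + C2*erf(sqrt(3)*b/3)


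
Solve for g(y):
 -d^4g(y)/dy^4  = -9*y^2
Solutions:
 g(y) = C1 + C2*y + C3*y^2 + C4*y^3 + y^6/40


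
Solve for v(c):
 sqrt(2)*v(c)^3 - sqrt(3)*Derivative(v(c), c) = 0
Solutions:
 v(c) = -sqrt(6)*sqrt(-1/(C1 + sqrt(6)*c))/2
 v(c) = sqrt(6)*sqrt(-1/(C1 + sqrt(6)*c))/2


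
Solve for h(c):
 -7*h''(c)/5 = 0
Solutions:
 h(c) = C1 + C2*c


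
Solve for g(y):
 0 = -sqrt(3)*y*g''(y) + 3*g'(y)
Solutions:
 g(y) = C1 + C2*y^(1 + sqrt(3))


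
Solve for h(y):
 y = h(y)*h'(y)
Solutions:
 h(y) = -sqrt(C1 + y^2)
 h(y) = sqrt(C1 + y^2)


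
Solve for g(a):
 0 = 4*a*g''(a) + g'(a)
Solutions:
 g(a) = C1 + C2*a^(3/4)


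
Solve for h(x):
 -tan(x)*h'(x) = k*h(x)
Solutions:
 h(x) = C1*exp(-k*log(sin(x)))


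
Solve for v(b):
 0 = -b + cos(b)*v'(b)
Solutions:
 v(b) = C1 + Integral(b/cos(b), b)


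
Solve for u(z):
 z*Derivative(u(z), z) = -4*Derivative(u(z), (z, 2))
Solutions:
 u(z) = C1 + C2*erf(sqrt(2)*z/4)


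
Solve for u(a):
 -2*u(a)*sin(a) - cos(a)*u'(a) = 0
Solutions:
 u(a) = C1*cos(a)^2


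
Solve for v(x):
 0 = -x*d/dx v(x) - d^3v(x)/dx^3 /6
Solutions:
 v(x) = C1 + Integral(C2*airyai(-6^(1/3)*x) + C3*airybi(-6^(1/3)*x), x)


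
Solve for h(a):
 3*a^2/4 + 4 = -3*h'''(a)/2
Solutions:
 h(a) = C1 + C2*a + C3*a^2 - a^5/120 - 4*a^3/9


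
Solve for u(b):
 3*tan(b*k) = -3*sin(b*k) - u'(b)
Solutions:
 u(b) = C1 - 3*Piecewise((-log(cos(b*k))/k, Ne(k, 0)), (0, True)) - 3*Piecewise((-cos(b*k)/k, Ne(k, 0)), (0, True))


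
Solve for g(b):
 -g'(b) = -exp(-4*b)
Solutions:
 g(b) = C1 - exp(-4*b)/4


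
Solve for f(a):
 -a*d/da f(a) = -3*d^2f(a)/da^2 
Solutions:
 f(a) = C1 + C2*erfi(sqrt(6)*a/6)


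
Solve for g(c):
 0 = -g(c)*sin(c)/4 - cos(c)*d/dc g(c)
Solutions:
 g(c) = C1*cos(c)^(1/4)


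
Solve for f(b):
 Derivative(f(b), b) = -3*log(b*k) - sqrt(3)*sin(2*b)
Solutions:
 f(b) = C1 - 3*b*log(b*k) + 3*b + sqrt(3)*cos(2*b)/2


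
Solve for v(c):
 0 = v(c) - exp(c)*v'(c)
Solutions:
 v(c) = C1*exp(-exp(-c))


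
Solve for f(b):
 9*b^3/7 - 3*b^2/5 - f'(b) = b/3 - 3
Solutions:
 f(b) = C1 + 9*b^4/28 - b^3/5 - b^2/6 + 3*b


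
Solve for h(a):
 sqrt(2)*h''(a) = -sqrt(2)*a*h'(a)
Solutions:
 h(a) = C1 + C2*erf(sqrt(2)*a/2)


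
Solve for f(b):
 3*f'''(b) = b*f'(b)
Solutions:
 f(b) = C1 + Integral(C2*airyai(3^(2/3)*b/3) + C3*airybi(3^(2/3)*b/3), b)


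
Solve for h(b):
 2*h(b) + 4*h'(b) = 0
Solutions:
 h(b) = C1*exp(-b/2)


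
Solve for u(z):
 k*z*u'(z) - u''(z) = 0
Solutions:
 u(z) = Piecewise((-sqrt(2)*sqrt(pi)*C1*erf(sqrt(2)*z*sqrt(-k)/2)/(2*sqrt(-k)) - C2, (k > 0) | (k < 0)), (-C1*z - C2, True))


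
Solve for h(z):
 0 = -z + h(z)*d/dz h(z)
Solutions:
 h(z) = -sqrt(C1 + z^2)
 h(z) = sqrt(C1 + z^2)


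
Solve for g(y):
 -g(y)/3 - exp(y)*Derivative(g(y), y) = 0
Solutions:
 g(y) = C1*exp(exp(-y)/3)


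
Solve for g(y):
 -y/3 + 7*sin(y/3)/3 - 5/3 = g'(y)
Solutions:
 g(y) = C1 - y^2/6 - 5*y/3 - 7*cos(y/3)


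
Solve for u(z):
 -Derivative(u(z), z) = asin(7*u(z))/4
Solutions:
 Integral(1/asin(7*_y), (_y, u(z))) = C1 - z/4


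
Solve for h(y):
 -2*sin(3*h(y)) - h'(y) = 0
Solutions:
 h(y) = -acos((-C1 - exp(12*y))/(C1 - exp(12*y)))/3 + 2*pi/3
 h(y) = acos((-C1 - exp(12*y))/(C1 - exp(12*y)))/3


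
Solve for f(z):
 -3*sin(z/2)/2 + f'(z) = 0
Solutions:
 f(z) = C1 - 3*cos(z/2)


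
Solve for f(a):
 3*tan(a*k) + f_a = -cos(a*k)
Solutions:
 f(a) = C1 - 3*Piecewise((-log(cos(a*k))/k, Ne(k, 0)), (0, True)) - Piecewise((sin(a*k)/k, Ne(k, 0)), (a, True))


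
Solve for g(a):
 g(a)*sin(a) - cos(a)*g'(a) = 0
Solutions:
 g(a) = C1/cos(a)


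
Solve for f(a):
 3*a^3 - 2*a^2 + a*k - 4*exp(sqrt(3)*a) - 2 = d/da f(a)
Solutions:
 f(a) = C1 + 3*a^4/4 - 2*a^3/3 + a^2*k/2 - 2*a - 4*sqrt(3)*exp(sqrt(3)*a)/3


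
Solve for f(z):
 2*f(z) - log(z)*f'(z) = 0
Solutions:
 f(z) = C1*exp(2*li(z))


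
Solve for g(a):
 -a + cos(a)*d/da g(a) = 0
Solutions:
 g(a) = C1 + Integral(a/cos(a), a)


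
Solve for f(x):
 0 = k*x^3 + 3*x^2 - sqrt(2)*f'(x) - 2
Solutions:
 f(x) = C1 + sqrt(2)*k*x^4/8 + sqrt(2)*x^3/2 - sqrt(2)*x


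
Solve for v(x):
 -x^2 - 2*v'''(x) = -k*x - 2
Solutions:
 v(x) = C1 + C2*x + C3*x^2 + k*x^4/48 - x^5/120 + x^3/6


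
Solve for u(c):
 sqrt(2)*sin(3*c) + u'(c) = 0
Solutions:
 u(c) = C1 + sqrt(2)*cos(3*c)/3


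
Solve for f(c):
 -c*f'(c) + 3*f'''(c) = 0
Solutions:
 f(c) = C1 + Integral(C2*airyai(3^(2/3)*c/3) + C3*airybi(3^(2/3)*c/3), c)


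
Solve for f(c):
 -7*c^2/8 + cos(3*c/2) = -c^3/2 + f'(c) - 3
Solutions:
 f(c) = C1 + c^4/8 - 7*c^3/24 + 3*c + 2*sin(3*c/2)/3


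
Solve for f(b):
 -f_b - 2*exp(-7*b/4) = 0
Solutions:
 f(b) = C1 + 8*exp(-7*b/4)/7


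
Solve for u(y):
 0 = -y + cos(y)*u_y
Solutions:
 u(y) = C1 + Integral(y/cos(y), y)


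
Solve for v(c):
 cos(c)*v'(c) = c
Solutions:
 v(c) = C1 + Integral(c/cos(c), c)


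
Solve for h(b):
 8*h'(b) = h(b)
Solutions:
 h(b) = C1*exp(b/8)


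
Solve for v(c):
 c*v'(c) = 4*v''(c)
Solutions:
 v(c) = C1 + C2*erfi(sqrt(2)*c/4)


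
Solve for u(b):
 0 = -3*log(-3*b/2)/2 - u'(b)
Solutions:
 u(b) = C1 - 3*b*log(-b)/2 + 3*b*(-log(3) + log(2) + 1)/2


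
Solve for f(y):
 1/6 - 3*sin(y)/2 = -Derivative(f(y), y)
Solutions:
 f(y) = C1 - y/6 - 3*cos(y)/2


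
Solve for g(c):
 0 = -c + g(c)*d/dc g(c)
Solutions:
 g(c) = -sqrt(C1 + c^2)
 g(c) = sqrt(C1 + c^2)


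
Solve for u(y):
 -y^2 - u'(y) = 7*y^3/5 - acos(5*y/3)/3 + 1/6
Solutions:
 u(y) = C1 - 7*y^4/20 - y^3/3 + y*acos(5*y/3)/3 - y/6 - sqrt(9 - 25*y^2)/15


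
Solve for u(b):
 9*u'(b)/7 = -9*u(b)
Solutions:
 u(b) = C1*exp(-7*b)


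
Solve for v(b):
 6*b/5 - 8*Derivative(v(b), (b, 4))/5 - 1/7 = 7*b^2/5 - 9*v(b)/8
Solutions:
 v(b) = C1*exp(-5^(1/4)*sqrt(6)*b/4) + C2*exp(5^(1/4)*sqrt(6)*b/4) + C3*sin(5^(1/4)*sqrt(6)*b/4) + C4*cos(5^(1/4)*sqrt(6)*b/4) + 56*b^2/45 - 16*b/15 + 8/63


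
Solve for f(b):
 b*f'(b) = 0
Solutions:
 f(b) = C1


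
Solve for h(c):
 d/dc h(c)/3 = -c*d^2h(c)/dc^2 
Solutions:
 h(c) = C1 + C2*c^(2/3)


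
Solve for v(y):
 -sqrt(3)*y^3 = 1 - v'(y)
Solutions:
 v(y) = C1 + sqrt(3)*y^4/4 + y


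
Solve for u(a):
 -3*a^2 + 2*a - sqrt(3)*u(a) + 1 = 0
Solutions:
 u(a) = sqrt(3)*(-3*a^2 + 2*a + 1)/3


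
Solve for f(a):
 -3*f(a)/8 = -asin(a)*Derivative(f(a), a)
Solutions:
 f(a) = C1*exp(3*Integral(1/asin(a), a)/8)


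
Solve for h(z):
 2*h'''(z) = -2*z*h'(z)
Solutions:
 h(z) = C1 + Integral(C2*airyai(-z) + C3*airybi(-z), z)


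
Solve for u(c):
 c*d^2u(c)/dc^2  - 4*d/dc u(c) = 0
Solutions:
 u(c) = C1 + C2*c^5


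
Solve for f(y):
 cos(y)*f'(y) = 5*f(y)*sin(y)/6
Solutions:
 f(y) = C1/cos(y)^(5/6)


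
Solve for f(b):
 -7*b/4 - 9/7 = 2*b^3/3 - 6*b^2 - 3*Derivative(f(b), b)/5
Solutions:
 f(b) = C1 + 5*b^4/18 - 10*b^3/3 + 35*b^2/24 + 15*b/7


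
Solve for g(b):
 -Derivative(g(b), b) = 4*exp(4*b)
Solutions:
 g(b) = C1 - exp(4*b)


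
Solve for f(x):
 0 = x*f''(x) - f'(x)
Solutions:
 f(x) = C1 + C2*x^2


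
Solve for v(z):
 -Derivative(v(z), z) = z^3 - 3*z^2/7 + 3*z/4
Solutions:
 v(z) = C1 - z^4/4 + z^3/7 - 3*z^2/8


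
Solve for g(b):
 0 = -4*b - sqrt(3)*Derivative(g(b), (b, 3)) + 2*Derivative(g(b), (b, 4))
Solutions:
 g(b) = C1 + C2*b + C3*b^2 + C4*exp(sqrt(3)*b/2) - sqrt(3)*b^4/18 - 4*b^3/9


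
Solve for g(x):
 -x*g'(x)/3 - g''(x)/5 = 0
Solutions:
 g(x) = C1 + C2*erf(sqrt(30)*x/6)


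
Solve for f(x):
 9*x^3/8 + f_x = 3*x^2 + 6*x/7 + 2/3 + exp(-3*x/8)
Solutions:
 f(x) = C1 - 9*x^4/32 + x^3 + 3*x^2/7 + 2*x/3 - 8*exp(-3*x/8)/3


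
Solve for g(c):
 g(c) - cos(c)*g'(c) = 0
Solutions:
 g(c) = C1*sqrt(sin(c) + 1)/sqrt(sin(c) - 1)


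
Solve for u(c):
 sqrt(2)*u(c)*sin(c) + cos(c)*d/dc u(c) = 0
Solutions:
 u(c) = C1*cos(c)^(sqrt(2))


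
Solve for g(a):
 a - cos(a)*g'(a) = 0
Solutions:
 g(a) = C1 + Integral(a/cos(a), a)


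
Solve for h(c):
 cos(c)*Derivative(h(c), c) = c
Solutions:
 h(c) = C1 + Integral(c/cos(c), c)


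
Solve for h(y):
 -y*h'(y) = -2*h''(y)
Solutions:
 h(y) = C1 + C2*erfi(y/2)


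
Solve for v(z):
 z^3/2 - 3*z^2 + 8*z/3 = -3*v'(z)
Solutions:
 v(z) = C1 - z^4/24 + z^3/3 - 4*z^2/9


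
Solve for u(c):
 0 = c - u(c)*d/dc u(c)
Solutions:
 u(c) = -sqrt(C1 + c^2)
 u(c) = sqrt(C1 + c^2)


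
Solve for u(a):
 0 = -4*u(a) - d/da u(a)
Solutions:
 u(a) = C1*exp(-4*a)


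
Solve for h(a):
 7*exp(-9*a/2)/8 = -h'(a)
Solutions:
 h(a) = C1 + 7*exp(-9*a/2)/36


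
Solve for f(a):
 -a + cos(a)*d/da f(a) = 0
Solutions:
 f(a) = C1 + Integral(a/cos(a), a)


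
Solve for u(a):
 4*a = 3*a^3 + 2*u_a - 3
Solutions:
 u(a) = C1 - 3*a^4/8 + a^2 + 3*a/2


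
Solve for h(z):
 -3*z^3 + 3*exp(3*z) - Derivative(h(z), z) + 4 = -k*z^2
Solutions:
 h(z) = C1 + k*z^3/3 - 3*z^4/4 + 4*z + exp(3*z)


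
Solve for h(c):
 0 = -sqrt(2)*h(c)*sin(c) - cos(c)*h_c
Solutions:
 h(c) = C1*cos(c)^(sqrt(2))


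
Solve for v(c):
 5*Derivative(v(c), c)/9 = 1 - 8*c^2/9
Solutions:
 v(c) = C1 - 8*c^3/15 + 9*c/5


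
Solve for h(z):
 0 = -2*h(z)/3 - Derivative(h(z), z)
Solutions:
 h(z) = C1*exp(-2*z/3)


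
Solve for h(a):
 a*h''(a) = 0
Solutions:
 h(a) = C1 + C2*a


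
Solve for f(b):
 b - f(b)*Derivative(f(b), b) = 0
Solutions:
 f(b) = -sqrt(C1 + b^2)
 f(b) = sqrt(C1 + b^2)


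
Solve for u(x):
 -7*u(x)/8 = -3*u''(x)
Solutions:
 u(x) = C1*exp(-sqrt(42)*x/12) + C2*exp(sqrt(42)*x/12)


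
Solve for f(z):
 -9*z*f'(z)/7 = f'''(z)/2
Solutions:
 f(z) = C1 + Integral(C2*airyai(-18^(1/3)*7^(2/3)*z/7) + C3*airybi(-18^(1/3)*7^(2/3)*z/7), z)


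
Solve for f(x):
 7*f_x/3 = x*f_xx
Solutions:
 f(x) = C1 + C2*x^(10/3)


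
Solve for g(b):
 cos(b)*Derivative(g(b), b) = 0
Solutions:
 g(b) = C1


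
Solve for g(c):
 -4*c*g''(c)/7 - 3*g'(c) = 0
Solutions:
 g(c) = C1 + C2/c^(17/4)


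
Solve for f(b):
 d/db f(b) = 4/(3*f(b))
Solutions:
 f(b) = -sqrt(C1 + 24*b)/3
 f(b) = sqrt(C1 + 24*b)/3


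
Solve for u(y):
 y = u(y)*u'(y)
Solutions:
 u(y) = -sqrt(C1 + y^2)
 u(y) = sqrt(C1 + y^2)


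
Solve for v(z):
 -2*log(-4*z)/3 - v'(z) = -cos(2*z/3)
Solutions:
 v(z) = C1 - 2*z*log(-z)/3 - 4*z*log(2)/3 + 2*z/3 + 3*sin(2*z/3)/2


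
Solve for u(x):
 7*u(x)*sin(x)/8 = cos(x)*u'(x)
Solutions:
 u(x) = C1/cos(x)^(7/8)


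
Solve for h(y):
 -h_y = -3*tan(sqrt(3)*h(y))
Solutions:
 h(y) = sqrt(3)*(pi - asin(C1*exp(3*sqrt(3)*y)))/3
 h(y) = sqrt(3)*asin(C1*exp(3*sqrt(3)*y))/3


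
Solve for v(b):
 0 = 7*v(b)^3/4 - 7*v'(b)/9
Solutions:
 v(b) = -sqrt(2)*sqrt(-1/(C1 + 9*b))
 v(b) = sqrt(2)*sqrt(-1/(C1 + 9*b))


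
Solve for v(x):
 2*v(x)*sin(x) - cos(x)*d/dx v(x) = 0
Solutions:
 v(x) = C1/cos(x)^2


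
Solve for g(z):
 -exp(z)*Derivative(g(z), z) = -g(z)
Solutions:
 g(z) = C1*exp(-exp(-z))


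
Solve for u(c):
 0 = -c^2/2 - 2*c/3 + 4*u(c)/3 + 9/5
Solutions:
 u(c) = 3*c^2/8 + c/2 - 27/20


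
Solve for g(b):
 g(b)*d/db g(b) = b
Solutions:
 g(b) = -sqrt(C1 + b^2)
 g(b) = sqrt(C1 + b^2)


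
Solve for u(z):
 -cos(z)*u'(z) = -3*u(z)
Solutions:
 u(z) = C1*(sin(z) + 1)^(3/2)/(sin(z) - 1)^(3/2)


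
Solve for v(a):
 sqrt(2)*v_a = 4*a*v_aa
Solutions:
 v(a) = C1 + C2*a^(sqrt(2)/4 + 1)


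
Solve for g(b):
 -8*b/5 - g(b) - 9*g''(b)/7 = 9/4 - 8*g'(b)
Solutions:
 g(b) = C1*exp(b*(28 - sqrt(721))/9) + C2*exp(b*(sqrt(721) + 28)/9) - 8*b/5 - 301/20


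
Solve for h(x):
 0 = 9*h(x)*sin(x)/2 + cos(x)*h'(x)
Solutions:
 h(x) = C1*cos(x)^(9/2)


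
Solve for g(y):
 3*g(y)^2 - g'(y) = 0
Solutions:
 g(y) = -1/(C1 + 3*y)


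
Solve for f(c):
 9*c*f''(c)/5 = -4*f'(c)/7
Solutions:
 f(c) = C1 + C2*c^(43/63)


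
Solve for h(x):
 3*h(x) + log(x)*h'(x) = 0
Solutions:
 h(x) = C1*exp(-3*li(x))


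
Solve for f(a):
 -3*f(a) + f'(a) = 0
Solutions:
 f(a) = C1*exp(3*a)


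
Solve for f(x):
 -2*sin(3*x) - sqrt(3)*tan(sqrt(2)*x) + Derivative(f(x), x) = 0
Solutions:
 f(x) = C1 - sqrt(6)*log(cos(sqrt(2)*x))/2 - 2*cos(3*x)/3


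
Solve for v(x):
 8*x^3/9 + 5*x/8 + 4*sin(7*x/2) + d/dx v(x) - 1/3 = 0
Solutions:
 v(x) = C1 - 2*x^4/9 - 5*x^2/16 + x/3 + 8*cos(7*x/2)/7


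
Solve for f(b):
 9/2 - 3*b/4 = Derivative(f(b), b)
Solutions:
 f(b) = C1 - 3*b^2/8 + 9*b/2


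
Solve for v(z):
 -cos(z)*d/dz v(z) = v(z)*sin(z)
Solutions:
 v(z) = C1*cos(z)


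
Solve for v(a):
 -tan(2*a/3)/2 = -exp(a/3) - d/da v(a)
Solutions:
 v(a) = C1 - 3*exp(a/3) - 3*log(cos(2*a/3))/4


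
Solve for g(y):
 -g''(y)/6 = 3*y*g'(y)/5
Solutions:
 g(y) = C1 + C2*erf(3*sqrt(5)*y/5)


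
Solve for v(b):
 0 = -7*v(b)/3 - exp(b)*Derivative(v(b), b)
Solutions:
 v(b) = C1*exp(7*exp(-b)/3)


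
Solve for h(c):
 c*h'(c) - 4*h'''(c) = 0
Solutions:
 h(c) = C1 + Integral(C2*airyai(2^(1/3)*c/2) + C3*airybi(2^(1/3)*c/2), c)


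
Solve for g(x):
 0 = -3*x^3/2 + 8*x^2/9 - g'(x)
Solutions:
 g(x) = C1 - 3*x^4/8 + 8*x^3/27


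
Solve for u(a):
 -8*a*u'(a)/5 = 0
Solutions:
 u(a) = C1


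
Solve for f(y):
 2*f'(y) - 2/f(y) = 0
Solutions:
 f(y) = -sqrt(C1 + 2*y)
 f(y) = sqrt(C1 + 2*y)


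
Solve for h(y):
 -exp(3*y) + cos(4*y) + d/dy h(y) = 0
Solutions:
 h(y) = C1 + exp(3*y)/3 - sin(4*y)/4


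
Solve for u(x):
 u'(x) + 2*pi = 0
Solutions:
 u(x) = C1 - 2*pi*x


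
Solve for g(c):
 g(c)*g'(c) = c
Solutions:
 g(c) = -sqrt(C1 + c^2)
 g(c) = sqrt(C1 + c^2)


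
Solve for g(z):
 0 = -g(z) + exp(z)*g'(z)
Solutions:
 g(z) = C1*exp(-exp(-z))


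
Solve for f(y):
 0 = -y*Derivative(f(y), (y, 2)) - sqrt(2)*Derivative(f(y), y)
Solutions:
 f(y) = C1 + C2*y^(1 - sqrt(2))


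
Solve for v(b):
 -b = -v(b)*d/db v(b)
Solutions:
 v(b) = -sqrt(C1 + b^2)
 v(b) = sqrt(C1 + b^2)


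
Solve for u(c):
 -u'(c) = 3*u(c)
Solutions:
 u(c) = C1*exp(-3*c)


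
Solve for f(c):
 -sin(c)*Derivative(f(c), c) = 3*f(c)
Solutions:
 f(c) = C1*(cos(c) + 1)^(3/2)/(cos(c) - 1)^(3/2)


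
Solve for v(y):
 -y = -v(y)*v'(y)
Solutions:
 v(y) = -sqrt(C1 + y^2)
 v(y) = sqrt(C1 + y^2)


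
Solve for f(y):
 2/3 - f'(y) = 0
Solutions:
 f(y) = C1 + 2*y/3


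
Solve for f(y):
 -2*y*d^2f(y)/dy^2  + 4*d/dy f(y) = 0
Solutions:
 f(y) = C1 + C2*y^3


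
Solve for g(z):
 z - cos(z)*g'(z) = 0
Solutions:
 g(z) = C1 + Integral(z/cos(z), z)


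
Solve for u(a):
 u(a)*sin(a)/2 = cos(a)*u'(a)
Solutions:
 u(a) = C1/sqrt(cos(a))


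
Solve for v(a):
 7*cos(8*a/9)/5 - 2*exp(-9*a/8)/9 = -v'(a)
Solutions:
 v(a) = C1 - 63*sin(8*a/9)/40 - 16*exp(-9*a/8)/81


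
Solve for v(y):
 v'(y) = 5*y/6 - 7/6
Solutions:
 v(y) = C1 + 5*y^2/12 - 7*y/6


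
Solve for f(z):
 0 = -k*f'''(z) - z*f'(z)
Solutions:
 f(z) = C1 + Integral(C2*airyai(z*(-1/k)^(1/3)) + C3*airybi(z*(-1/k)^(1/3)), z)


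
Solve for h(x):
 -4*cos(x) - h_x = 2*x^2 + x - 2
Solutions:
 h(x) = C1 - 2*x^3/3 - x^2/2 + 2*x - 4*sin(x)


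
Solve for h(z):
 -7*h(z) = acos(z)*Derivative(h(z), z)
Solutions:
 h(z) = C1*exp(-7*Integral(1/acos(z), z))


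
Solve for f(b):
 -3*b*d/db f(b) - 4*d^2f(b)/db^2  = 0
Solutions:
 f(b) = C1 + C2*erf(sqrt(6)*b/4)


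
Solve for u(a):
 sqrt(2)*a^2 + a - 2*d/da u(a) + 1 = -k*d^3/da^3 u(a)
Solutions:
 u(a) = C1 + C2*exp(-sqrt(2)*a*sqrt(1/k)) + C3*exp(sqrt(2)*a*sqrt(1/k)) + sqrt(2)*a^3/6 + a^2/4 + sqrt(2)*a*k/2 + a/2


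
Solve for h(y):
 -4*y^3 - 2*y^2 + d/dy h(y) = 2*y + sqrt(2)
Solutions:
 h(y) = C1 + y^4 + 2*y^3/3 + y^2 + sqrt(2)*y


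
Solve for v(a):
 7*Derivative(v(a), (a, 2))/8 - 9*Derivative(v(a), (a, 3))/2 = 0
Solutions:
 v(a) = C1 + C2*a + C3*exp(7*a/36)


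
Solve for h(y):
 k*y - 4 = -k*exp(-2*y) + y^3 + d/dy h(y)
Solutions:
 h(y) = C1 + k*y^2/2 - k*exp(-2*y)/2 - y^4/4 - 4*y


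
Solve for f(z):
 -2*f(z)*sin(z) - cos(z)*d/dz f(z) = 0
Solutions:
 f(z) = C1*cos(z)^2


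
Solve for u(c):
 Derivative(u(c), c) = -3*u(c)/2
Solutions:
 u(c) = C1*exp(-3*c/2)


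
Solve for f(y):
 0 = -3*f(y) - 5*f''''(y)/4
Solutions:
 f(y) = (C1*sin(3^(1/4)*5^(3/4)*y/5) + C2*cos(3^(1/4)*5^(3/4)*y/5))*exp(-3^(1/4)*5^(3/4)*y/5) + (C3*sin(3^(1/4)*5^(3/4)*y/5) + C4*cos(3^(1/4)*5^(3/4)*y/5))*exp(3^(1/4)*5^(3/4)*y/5)


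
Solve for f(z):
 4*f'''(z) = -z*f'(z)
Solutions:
 f(z) = C1 + Integral(C2*airyai(-2^(1/3)*z/2) + C3*airybi(-2^(1/3)*z/2), z)


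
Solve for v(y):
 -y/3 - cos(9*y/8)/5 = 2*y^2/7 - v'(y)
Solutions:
 v(y) = C1 + 2*y^3/21 + y^2/6 + 8*sin(9*y/8)/45


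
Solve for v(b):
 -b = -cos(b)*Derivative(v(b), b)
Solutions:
 v(b) = C1 + Integral(b/cos(b), b)


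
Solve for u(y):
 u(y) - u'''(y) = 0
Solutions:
 u(y) = C3*exp(y) + (C1*sin(sqrt(3)*y/2) + C2*cos(sqrt(3)*y/2))*exp(-y/2)


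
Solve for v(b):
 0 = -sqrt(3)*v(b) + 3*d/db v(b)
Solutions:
 v(b) = C1*exp(sqrt(3)*b/3)


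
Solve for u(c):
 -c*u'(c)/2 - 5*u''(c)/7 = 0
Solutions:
 u(c) = C1 + C2*erf(sqrt(35)*c/10)


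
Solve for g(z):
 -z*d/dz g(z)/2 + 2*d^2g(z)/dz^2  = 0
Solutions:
 g(z) = C1 + C2*erfi(sqrt(2)*z/4)


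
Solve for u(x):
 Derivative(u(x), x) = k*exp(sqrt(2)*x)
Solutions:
 u(x) = C1 + sqrt(2)*k*exp(sqrt(2)*x)/2


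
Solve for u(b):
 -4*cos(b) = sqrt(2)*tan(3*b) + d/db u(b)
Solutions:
 u(b) = C1 + sqrt(2)*log(cos(3*b))/3 - 4*sin(b)


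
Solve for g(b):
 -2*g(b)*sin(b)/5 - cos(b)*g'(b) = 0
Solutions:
 g(b) = C1*cos(b)^(2/5)


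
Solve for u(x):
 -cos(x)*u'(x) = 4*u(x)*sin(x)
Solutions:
 u(x) = C1*cos(x)^4


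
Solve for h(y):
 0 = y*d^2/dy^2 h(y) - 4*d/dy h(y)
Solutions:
 h(y) = C1 + C2*y^5


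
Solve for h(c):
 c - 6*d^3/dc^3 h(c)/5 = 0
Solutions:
 h(c) = C1 + C2*c + C3*c^2 + 5*c^4/144


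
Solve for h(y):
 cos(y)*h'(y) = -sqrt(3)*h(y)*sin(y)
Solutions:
 h(y) = C1*cos(y)^(sqrt(3))


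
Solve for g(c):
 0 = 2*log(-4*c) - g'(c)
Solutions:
 g(c) = C1 + 2*c*log(-c) + 2*c*(-1 + 2*log(2))


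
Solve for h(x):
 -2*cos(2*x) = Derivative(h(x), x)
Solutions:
 h(x) = C1 - sin(2*x)


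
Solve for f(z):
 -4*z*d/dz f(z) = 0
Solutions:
 f(z) = C1


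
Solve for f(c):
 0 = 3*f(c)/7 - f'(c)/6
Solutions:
 f(c) = C1*exp(18*c/7)


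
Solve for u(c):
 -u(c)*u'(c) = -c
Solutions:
 u(c) = -sqrt(C1 + c^2)
 u(c) = sqrt(C1 + c^2)


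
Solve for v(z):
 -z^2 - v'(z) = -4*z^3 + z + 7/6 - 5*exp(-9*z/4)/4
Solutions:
 v(z) = C1 + z^4 - z^3/3 - z^2/2 - 7*z/6 - 5*exp(-9*z/4)/9


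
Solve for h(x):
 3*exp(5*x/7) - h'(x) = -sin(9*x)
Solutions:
 h(x) = C1 + 21*exp(5*x/7)/5 - cos(9*x)/9


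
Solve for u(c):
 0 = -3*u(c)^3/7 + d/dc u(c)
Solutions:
 u(c) = -sqrt(14)*sqrt(-1/(C1 + 3*c))/2
 u(c) = sqrt(14)*sqrt(-1/(C1 + 3*c))/2


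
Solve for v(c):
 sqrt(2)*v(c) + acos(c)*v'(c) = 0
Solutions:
 v(c) = C1*exp(-sqrt(2)*Integral(1/acos(c), c))


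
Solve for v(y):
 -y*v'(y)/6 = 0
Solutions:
 v(y) = C1


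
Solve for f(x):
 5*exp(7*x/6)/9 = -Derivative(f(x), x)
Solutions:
 f(x) = C1 - 10*exp(7*x/6)/21


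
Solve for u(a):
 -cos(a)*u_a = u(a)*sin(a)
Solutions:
 u(a) = C1*cos(a)


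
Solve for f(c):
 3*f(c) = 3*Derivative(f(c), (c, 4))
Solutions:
 f(c) = C1*exp(-c) + C2*exp(c) + C3*sin(c) + C4*cos(c)


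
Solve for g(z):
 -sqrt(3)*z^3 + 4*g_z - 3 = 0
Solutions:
 g(z) = C1 + sqrt(3)*z^4/16 + 3*z/4


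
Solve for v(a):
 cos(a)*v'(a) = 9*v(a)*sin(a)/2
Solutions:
 v(a) = C1/cos(a)^(9/2)


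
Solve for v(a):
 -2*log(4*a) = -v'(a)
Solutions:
 v(a) = C1 + 2*a*log(a) - 2*a + a*log(16)


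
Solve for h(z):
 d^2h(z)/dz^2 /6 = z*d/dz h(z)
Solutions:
 h(z) = C1 + C2*erfi(sqrt(3)*z)


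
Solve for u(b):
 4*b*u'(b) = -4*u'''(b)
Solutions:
 u(b) = C1 + Integral(C2*airyai(-b) + C3*airybi(-b), b)


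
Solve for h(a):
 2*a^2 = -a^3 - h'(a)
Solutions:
 h(a) = C1 - a^4/4 - 2*a^3/3


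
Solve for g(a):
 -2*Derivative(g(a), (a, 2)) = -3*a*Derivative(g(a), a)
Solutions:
 g(a) = C1 + C2*erfi(sqrt(3)*a/2)


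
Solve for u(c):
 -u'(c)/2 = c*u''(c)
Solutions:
 u(c) = C1 + C2*sqrt(c)


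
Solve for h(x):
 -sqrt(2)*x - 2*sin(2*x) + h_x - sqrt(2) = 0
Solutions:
 h(x) = C1 + sqrt(2)*x^2/2 + sqrt(2)*x - cos(2*x)


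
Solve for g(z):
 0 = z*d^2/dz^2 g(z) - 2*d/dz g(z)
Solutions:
 g(z) = C1 + C2*z^3


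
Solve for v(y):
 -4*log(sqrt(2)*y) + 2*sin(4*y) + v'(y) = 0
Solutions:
 v(y) = C1 + 4*y*log(y) - 4*y + 2*y*log(2) + cos(4*y)/2


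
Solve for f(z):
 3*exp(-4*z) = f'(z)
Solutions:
 f(z) = C1 - 3*exp(-4*z)/4


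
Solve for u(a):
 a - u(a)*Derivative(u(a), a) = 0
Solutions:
 u(a) = -sqrt(C1 + a^2)
 u(a) = sqrt(C1 + a^2)


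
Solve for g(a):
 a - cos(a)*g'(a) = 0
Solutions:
 g(a) = C1 + Integral(a/cos(a), a)


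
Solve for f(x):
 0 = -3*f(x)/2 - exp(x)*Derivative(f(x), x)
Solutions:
 f(x) = C1*exp(3*exp(-x)/2)


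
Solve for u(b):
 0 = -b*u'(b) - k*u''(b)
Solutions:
 u(b) = C1 + C2*sqrt(k)*erf(sqrt(2)*b*sqrt(1/k)/2)


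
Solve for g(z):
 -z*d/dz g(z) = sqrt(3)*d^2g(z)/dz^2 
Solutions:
 g(z) = C1 + C2*erf(sqrt(2)*3^(3/4)*z/6)


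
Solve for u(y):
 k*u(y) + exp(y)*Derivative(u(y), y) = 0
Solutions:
 u(y) = C1*exp(k*exp(-y))


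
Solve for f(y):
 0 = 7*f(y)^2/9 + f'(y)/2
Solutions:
 f(y) = 9/(C1 + 14*y)


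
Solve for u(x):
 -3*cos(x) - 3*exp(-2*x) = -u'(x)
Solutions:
 u(x) = C1 + 3*sin(x) - 3*exp(-2*x)/2


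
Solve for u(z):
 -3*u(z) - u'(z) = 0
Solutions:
 u(z) = C1*exp(-3*z)


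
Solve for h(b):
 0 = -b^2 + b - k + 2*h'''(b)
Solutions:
 h(b) = C1 + C2*b + C3*b^2 + b^5/120 - b^4/48 + b^3*k/12


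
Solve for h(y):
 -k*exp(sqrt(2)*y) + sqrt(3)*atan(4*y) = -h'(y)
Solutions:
 h(y) = C1 + sqrt(2)*k*exp(sqrt(2)*y)/2 - sqrt(3)*(y*atan(4*y) - log(16*y^2 + 1)/8)


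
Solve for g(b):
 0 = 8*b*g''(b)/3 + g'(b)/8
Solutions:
 g(b) = C1 + C2*b^(61/64)


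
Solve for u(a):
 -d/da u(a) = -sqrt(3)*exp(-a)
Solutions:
 u(a) = C1 - sqrt(3)*exp(-a)


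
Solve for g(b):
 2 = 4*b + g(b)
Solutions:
 g(b) = 2 - 4*b


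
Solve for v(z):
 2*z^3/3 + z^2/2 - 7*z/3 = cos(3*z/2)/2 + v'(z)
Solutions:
 v(z) = C1 + z^4/6 + z^3/6 - 7*z^2/6 - sin(3*z/2)/3


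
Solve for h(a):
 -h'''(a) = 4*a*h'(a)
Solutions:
 h(a) = C1 + Integral(C2*airyai(-2^(2/3)*a) + C3*airybi(-2^(2/3)*a), a)


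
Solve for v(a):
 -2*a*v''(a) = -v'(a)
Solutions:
 v(a) = C1 + C2*a^(3/2)


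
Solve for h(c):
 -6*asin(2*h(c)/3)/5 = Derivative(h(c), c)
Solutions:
 Integral(1/asin(2*_y/3), (_y, h(c))) = C1 - 6*c/5


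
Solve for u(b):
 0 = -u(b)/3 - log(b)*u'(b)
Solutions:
 u(b) = C1*exp(-li(b)/3)


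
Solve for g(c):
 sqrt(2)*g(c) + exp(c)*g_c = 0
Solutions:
 g(c) = C1*exp(sqrt(2)*exp(-c))


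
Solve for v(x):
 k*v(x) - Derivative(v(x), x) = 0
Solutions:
 v(x) = C1*exp(k*x)


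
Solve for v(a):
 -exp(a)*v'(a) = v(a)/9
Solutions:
 v(a) = C1*exp(exp(-a)/9)


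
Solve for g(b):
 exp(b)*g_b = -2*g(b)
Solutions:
 g(b) = C1*exp(2*exp(-b))


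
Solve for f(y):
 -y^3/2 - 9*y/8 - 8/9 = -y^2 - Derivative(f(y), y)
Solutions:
 f(y) = C1 + y^4/8 - y^3/3 + 9*y^2/16 + 8*y/9


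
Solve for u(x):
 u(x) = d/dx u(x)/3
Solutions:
 u(x) = C1*exp(3*x)


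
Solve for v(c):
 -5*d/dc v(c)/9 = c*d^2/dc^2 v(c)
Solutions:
 v(c) = C1 + C2*c^(4/9)


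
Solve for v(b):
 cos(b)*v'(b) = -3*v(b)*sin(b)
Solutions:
 v(b) = C1*cos(b)^3


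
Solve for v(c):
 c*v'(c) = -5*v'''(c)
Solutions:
 v(c) = C1 + Integral(C2*airyai(-5^(2/3)*c/5) + C3*airybi(-5^(2/3)*c/5), c)


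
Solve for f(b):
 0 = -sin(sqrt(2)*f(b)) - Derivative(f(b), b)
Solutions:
 f(b) = sqrt(2)*(pi - acos((-exp(2*sqrt(2)*C1) - exp(2*sqrt(2)*b))/(exp(2*sqrt(2)*C1) - exp(2*sqrt(2)*b)))/2)
 f(b) = sqrt(2)*acos((-exp(2*sqrt(2)*C1) - exp(2*sqrt(2)*b))/(exp(2*sqrt(2)*C1) - exp(2*sqrt(2)*b)))/2


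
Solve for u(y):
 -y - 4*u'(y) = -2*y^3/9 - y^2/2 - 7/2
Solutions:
 u(y) = C1 + y^4/72 + y^3/24 - y^2/8 + 7*y/8


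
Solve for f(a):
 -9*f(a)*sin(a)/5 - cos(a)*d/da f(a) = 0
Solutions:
 f(a) = C1*cos(a)^(9/5)


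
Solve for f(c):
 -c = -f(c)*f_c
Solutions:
 f(c) = -sqrt(C1 + c^2)
 f(c) = sqrt(C1 + c^2)


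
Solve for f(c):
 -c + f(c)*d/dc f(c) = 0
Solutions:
 f(c) = -sqrt(C1 + c^2)
 f(c) = sqrt(C1 + c^2)


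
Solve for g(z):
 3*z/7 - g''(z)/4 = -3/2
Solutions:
 g(z) = C1 + C2*z + 2*z^3/7 + 3*z^2


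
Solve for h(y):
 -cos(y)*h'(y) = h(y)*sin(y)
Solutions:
 h(y) = C1*cos(y)


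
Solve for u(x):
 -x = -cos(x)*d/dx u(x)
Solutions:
 u(x) = C1 + Integral(x/cos(x), x)


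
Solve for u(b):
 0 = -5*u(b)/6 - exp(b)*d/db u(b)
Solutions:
 u(b) = C1*exp(5*exp(-b)/6)
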